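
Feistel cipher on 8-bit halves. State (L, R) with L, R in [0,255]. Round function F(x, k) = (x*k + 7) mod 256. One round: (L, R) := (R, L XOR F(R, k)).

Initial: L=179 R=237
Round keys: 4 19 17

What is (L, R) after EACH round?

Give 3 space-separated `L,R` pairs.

Round 1 (k=4): L=237 R=8
Round 2 (k=19): L=8 R=114
Round 3 (k=17): L=114 R=145

Answer: 237,8 8,114 114,145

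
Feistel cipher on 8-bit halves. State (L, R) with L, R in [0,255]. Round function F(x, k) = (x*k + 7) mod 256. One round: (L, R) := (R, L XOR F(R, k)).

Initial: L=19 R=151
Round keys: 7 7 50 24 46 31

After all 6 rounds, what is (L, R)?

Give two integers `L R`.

Answer: 185 202

Derivation:
Round 1 (k=7): L=151 R=59
Round 2 (k=7): L=59 R=51
Round 3 (k=50): L=51 R=198
Round 4 (k=24): L=198 R=164
Round 5 (k=46): L=164 R=185
Round 6 (k=31): L=185 R=202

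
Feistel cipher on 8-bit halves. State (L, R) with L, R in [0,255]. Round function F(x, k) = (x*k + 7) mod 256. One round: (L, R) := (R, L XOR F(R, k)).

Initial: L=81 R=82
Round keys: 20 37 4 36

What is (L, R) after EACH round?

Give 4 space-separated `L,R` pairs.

Round 1 (k=20): L=82 R=62
Round 2 (k=37): L=62 R=175
Round 3 (k=4): L=175 R=253
Round 4 (k=36): L=253 R=52

Answer: 82,62 62,175 175,253 253,52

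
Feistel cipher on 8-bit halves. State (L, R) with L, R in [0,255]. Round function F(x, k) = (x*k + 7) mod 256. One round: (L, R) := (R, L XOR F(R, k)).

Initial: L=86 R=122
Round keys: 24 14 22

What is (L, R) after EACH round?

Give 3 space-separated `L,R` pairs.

Round 1 (k=24): L=122 R=33
Round 2 (k=14): L=33 R=175
Round 3 (k=22): L=175 R=48

Answer: 122,33 33,175 175,48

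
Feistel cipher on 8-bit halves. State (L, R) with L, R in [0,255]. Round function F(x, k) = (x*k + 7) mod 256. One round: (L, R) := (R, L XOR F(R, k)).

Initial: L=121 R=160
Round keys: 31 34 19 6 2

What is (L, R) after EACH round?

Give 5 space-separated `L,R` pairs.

Round 1 (k=31): L=160 R=30
Round 2 (k=34): L=30 R=163
Round 3 (k=19): L=163 R=62
Round 4 (k=6): L=62 R=216
Round 5 (k=2): L=216 R=137

Answer: 160,30 30,163 163,62 62,216 216,137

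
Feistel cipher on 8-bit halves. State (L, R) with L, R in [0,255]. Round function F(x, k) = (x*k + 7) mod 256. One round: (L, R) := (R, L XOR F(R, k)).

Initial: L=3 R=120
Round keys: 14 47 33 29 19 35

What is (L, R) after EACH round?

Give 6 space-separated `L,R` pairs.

Answer: 120,148 148,75 75,38 38,30 30,103 103,2

Derivation:
Round 1 (k=14): L=120 R=148
Round 2 (k=47): L=148 R=75
Round 3 (k=33): L=75 R=38
Round 4 (k=29): L=38 R=30
Round 5 (k=19): L=30 R=103
Round 6 (k=35): L=103 R=2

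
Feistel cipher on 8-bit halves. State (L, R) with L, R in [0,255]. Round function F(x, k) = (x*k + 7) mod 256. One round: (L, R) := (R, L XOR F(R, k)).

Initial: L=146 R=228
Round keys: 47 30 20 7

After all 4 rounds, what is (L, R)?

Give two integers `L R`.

Round 1 (k=47): L=228 R=113
Round 2 (k=30): L=113 R=161
Round 3 (k=20): L=161 R=234
Round 4 (k=7): L=234 R=204

Answer: 234 204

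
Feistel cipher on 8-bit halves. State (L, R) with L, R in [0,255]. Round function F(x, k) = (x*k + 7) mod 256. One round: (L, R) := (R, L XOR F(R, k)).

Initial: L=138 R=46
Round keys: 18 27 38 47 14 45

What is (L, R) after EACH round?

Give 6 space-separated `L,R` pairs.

Round 1 (k=18): L=46 R=201
Round 2 (k=27): L=201 R=20
Round 3 (k=38): L=20 R=54
Round 4 (k=47): L=54 R=229
Round 5 (k=14): L=229 R=187
Round 6 (k=45): L=187 R=3

Answer: 46,201 201,20 20,54 54,229 229,187 187,3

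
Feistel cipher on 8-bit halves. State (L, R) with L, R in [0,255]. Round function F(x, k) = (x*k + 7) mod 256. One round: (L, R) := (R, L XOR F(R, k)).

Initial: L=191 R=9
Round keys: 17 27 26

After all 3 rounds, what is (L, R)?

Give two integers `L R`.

Answer: 69 22

Derivation:
Round 1 (k=17): L=9 R=31
Round 2 (k=27): L=31 R=69
Round 3 (k=26): L=69 R=22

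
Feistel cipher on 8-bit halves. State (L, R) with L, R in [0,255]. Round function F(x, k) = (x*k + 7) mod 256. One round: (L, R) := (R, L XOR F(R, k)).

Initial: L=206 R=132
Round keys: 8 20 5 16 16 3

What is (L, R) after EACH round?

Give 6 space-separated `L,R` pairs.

Round 1 (k=8): L=132 R=233
Round 2 (k=20): L=233 R=191
Round 3 (k=5): L=191 R=43
Round 4 (k=16): L=43 R=8
Round 5 (k=16): L=8 R=172
Round 6 (k=3): L=172 R=3

Answer: 132,233 233,191 191,43 43,8 8,172 172,3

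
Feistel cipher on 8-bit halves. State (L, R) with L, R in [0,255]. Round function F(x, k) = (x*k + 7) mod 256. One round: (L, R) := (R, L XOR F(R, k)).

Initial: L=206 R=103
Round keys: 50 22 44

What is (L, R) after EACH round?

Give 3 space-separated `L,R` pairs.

Answer: 103,235 235,94 94,196

Derivation:
Round 1 (k=50): L=103 R=235
Round 2 (k=22): L=235 R=94
Round 3 (k=44): L=94 R=196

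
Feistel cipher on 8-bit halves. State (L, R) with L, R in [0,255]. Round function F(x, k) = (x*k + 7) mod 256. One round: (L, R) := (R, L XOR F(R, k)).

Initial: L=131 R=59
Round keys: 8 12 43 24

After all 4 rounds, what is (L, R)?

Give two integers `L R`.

Answer: 119 67

Derivation:
Round 1 (k=8): L=59 R=92
Round 2 (k=12): L=92 R=108
Round 3 (k=43): L=108 R=119
Round 4 (k=24): L=119 R=67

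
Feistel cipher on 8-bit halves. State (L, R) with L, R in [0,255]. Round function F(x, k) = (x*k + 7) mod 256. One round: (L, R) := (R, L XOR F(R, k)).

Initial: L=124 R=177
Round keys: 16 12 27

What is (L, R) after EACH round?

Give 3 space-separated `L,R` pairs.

Round 1 (k=16): L=177 R=107
Round 2 (k=12): L=107 R=186
Round 3 (k=27): L=186 R=206

Answer: 177,107 107,186 186,206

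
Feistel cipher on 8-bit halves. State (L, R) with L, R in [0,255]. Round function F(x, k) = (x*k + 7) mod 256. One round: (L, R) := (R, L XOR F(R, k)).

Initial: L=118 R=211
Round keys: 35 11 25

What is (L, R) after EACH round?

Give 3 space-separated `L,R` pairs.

Answer: 211,150 150,170 170,55

Derivation:
Round 1 (k=35): L=211 R=150
Round 2 (k=11): L=150 R=170
Round 3 (k=25): L=170 R=55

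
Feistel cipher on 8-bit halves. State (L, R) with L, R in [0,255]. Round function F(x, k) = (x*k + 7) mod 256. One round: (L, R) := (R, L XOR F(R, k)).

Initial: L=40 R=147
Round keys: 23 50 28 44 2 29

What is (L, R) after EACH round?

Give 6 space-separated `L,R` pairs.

Answer: 147,20 20,124 124,131 131,247 247,118 118,146

Derivation:
Round 1 (k=23): L=147 R=20
Round 2 (k=50): L=20 R=124
Round 3 (k=28): L=124 R=131
Round 4 (k=44): L=131 R=247
Round 5 (k=2): L=247 R=118
Round 6 (k=29): L=118 R=146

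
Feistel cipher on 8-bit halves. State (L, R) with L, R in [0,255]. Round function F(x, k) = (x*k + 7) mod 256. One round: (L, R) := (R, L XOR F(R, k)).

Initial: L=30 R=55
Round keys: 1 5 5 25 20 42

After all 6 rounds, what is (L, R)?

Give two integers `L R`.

Answer: 200 97

Derivation:
Round 1 (k=1): L=55 R=32
Round 2 (k=5): L=32 R=144
Round 3 (k=5): L=144 R=247
Round 4 (k=25): L=247 R=182
Round 5 (k=20): L=182 R=200
Round 6 (k=42): L=200 R=97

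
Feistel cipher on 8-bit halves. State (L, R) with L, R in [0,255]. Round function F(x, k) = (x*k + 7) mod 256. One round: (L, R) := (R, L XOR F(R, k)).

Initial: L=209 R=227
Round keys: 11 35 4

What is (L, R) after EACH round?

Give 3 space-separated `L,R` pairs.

Answer: 227,25 25,145 145,82

Derivation:
Round 1 (k=11): L=227 R=25
Round 2 (k=35): L=25 R=145
Round 3 (k=4): L=145 R=82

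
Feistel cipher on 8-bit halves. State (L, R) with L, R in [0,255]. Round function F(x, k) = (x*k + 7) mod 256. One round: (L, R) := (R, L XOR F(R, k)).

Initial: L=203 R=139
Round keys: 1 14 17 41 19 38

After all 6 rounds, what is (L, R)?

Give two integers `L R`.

Round 1 (k=1): L=139 R=89
Round 2 (k=14): L=89 R=110
Round 3 (k=17): L=110 R=12
Round 4 (k=41): L=12 R=157
Round 5 (k=19): L=157 R=162
Round 6 (k=38): L=162 R=142

Answer: 162 142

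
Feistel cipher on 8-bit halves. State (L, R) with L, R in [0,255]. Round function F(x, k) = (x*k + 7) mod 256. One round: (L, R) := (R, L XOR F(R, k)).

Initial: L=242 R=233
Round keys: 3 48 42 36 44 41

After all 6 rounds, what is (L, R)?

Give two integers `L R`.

Answer: 32 58

Derivation:
Round 1 (k=3): L=233 R=48
Round 2 (k=48): L=48 R=238
Round 3 (k=42): L=238 R=35
Round 4 (k=36): L=35 R=29
Round 5 (k=44): L=29 R=32
Round 6 (k=41): L=32 R=58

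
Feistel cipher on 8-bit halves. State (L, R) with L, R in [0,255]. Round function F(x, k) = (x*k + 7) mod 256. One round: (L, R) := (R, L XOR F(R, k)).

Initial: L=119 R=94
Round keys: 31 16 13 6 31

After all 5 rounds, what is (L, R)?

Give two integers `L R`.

Round 1 (k=31): L=94 R=30
Round 2 (k=16): L=30 R=185
Round 3 (k=13): L=185 R=114
Round 4 (k=6): L=114 R=10
Round 5 (k=31): L=10 R=79

Answer: 10 79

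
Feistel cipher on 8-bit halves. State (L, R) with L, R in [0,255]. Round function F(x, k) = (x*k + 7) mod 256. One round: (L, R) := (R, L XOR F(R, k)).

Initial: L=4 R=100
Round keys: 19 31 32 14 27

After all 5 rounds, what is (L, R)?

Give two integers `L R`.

Round 1 (k=19): L=100 R=119
Round 2 (k=31): L=119 R=20
Round 3 (k=32): L=20 R=240
Round 4 (k=14): L=240 R=51
Round 5 (k=27): L=51 R=152

Answer: 51 152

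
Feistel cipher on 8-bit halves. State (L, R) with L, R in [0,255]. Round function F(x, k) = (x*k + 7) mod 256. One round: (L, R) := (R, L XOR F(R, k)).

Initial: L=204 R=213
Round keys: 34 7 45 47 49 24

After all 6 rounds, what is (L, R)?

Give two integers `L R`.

Answer: 137 32

Derivation:
Round 1 (k=34): L=213 R=157
Round 2 (k=7): L=157 R=135
Round 3 (k=45): L=135 R=95
Round 4 (k=47): L=95 R=255
Round 5 (k=49): L=255 R=137
Round 6 (k=24): L=137 R=32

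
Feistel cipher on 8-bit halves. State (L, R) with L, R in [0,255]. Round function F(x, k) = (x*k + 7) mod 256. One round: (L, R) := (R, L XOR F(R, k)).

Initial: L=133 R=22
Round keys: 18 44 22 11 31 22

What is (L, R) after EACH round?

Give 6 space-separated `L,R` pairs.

Round 1 (k=18): L=22 R=22
Round 2 (k=44): L=22 R=217
Round 3 (k=22): L=217 R=187
Round 4 (k=11): L=187 R=201
Round 5 (k=31): L=201 R=229
Round 6 (k=22): L=229 R=124

Answer: 22,22 22,217 217,187 187,201 201,229 229,124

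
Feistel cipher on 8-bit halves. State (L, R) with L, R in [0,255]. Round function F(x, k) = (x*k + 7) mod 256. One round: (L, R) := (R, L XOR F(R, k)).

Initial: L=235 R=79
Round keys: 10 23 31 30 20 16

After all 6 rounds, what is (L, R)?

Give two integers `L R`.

Answer: 188 32

Derivation:
Round 1 (k=10): L=79 R=246
Round 2 (k=23): L=246 R=110
Round 3 (k=31): L=110 R=175
Round 4 (k=30): L=175 R=231
Round 5 (k=20): L=231 R=188
Round 6 (k=16): L=188 R=32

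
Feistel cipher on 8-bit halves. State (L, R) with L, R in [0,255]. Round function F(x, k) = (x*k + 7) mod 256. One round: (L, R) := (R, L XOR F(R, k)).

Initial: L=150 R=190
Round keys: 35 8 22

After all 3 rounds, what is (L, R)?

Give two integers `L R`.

Answer: 1 138

Derivation:
Round 1 (k=35): L=190 R=151
Round 2 (k=8): L=151 R=1
Round 3 (k=22): L=1 R=138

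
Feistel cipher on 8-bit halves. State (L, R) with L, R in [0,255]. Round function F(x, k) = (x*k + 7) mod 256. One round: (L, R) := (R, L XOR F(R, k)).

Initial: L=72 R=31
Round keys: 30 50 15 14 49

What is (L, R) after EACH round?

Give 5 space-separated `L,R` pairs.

Round 1 (k=30): L=31 R=225
Round 2 (k=50): L=225 R=230
Round 3 (k=15): L=230 R=96
Round 4 (k=14): L=96 R=161
Round 5 (k=49): L=161 R=184

Answer: 31,225 225,230 230,96 96,161 161,184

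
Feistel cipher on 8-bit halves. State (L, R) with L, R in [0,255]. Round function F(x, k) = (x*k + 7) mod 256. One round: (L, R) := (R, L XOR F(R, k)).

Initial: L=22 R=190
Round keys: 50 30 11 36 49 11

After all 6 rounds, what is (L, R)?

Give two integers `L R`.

Round 1 (k=50): L=190 R=53
Round 2 (k=30): L=53 R=131
Round 3 (k=11): L=131 R=157
Round 4 (k=36): L=157 R=152
Round 5 (k=49): L=152 R=130
Round 6 (k=11): L=130 R=5

Answer: 130 5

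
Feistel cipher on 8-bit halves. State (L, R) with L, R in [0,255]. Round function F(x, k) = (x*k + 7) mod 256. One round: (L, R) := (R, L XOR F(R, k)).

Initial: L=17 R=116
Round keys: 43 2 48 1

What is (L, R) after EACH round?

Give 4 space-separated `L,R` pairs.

Round 1 (k=43): L=116 R=146
Round 2 (k=2): L=146 R=95
Round 3 (k=48): L=95 R=69
Round 4 (k=1): L=69 R=19

Answer: 116,146 146,95 95,69 69,19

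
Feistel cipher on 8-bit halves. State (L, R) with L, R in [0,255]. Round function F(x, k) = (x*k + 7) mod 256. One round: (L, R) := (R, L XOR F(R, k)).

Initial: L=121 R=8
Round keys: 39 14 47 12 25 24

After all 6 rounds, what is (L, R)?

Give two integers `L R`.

Round 1 (k=39): L=8 R=70
Round 2 (k=14): L=70 R=211
Round 3 (k=47): L=211 R=130
Round 4 (k=12): L=130 R=204
Round 5 (k=25): L=204 R=113
Round 6 (k=24): L=113 R=83

Answer: 113 83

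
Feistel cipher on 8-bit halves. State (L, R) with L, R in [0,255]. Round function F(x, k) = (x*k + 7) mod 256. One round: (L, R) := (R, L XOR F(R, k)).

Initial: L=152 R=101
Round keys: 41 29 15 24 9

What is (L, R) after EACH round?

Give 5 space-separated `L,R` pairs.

Round 1 (k=41): L=101 R=172
Round 2 (k=29): L=172 R=230
Round 3 (k=15): L=230 R=45
Round 4 (k=24): L=45 R=217
Round 5 (k=9): L=217 R=133

Answer: 101,172 172,230 230,45 45,217 217,133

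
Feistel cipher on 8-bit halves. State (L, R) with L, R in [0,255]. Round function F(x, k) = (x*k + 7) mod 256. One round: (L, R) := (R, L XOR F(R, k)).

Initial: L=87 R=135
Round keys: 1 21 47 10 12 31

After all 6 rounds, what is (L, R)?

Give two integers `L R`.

Round 1 (k=1): L=135 R=217
Round 2 (k=21): L=217 R=83
Round 3 (k=47): L=83 R=157
Round 4 (k=10): L=157 R=122
Round 5 (k=12): L=122 R=34
Round 6 (k=31): L=34 R=95

Answer: 34 95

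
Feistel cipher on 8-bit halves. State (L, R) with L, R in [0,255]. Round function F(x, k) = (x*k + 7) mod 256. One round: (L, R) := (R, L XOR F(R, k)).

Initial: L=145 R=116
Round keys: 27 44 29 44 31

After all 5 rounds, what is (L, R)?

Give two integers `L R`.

Answer: 156 31

Derivation:
Round 1 (k=27): L=116 R=210
Round 2 (k=44): L=210 R=107
Round 3 (k=29): L=107 R=244
Round 4 (k=44): L=244 R=156
Round 5 (k=31): L=156 R=31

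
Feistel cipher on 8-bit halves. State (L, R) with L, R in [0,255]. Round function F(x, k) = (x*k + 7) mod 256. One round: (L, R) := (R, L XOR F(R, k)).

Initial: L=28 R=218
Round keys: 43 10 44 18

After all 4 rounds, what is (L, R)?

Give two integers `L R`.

Answer: 18 208

Derivation:
Round 1 (k=43): L=218 R=185
Round 2 (k=10): L=185 R=155
Round 3 (k=44): L=155 R=18
Round 4 (k=18): L=18 R=208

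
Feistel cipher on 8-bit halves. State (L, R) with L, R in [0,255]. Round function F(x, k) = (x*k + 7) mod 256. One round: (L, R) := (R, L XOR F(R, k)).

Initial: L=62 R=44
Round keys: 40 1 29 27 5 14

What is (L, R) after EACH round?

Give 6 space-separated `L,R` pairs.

Round 1 (k=40): L=44 R=217
Round 2 (k=1): L=217 R=204
Round 3 (k=29): L=204 R=250
Round 4 (k=27): L=250 R=169
Round 5 (k=5): L=169 R=174
Round 6 (k=14): L=174 R=34

Answer: 44,217 217,204 204,250 250,169 169,174 174,34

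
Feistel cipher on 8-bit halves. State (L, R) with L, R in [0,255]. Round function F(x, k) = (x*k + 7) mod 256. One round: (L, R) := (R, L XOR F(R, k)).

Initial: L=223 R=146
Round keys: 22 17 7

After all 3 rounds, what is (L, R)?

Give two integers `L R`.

Round 1 (k=22): L=146 R=76
Round 2 (k=17): L=76 R=129
Round 3 (k=7): L=129 R=194

Answer: 129 194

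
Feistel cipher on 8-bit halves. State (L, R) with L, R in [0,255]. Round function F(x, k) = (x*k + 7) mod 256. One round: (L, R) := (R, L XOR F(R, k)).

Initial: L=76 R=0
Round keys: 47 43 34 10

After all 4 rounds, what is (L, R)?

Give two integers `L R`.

Answer: 12 223

Derivation:
Round 1 (k=47): L=0 R=75
Round 2 (k=43): L=75 R=160
Round 3 (k=34): L=160 R=12
Round 4 (k=10): L=12 R=223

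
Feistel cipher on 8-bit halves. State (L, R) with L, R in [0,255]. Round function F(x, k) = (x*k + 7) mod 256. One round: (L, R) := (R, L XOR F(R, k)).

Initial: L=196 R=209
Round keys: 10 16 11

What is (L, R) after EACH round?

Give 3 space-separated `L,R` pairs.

Answer: 209,245 245,134 134,60

Derivation:
Round 1 (k=10): L=209 R=245
Round 2 (k=16): L=245 R=134
Round 3 (k=11): L=134 R=60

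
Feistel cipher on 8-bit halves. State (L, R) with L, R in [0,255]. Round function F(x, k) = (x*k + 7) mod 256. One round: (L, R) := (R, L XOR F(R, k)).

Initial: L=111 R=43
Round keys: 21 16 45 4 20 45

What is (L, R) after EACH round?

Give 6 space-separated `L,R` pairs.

Round 1 (k=21): L=43 R=225
Round 2 (k=16): L=225 R=60
Round 3 (k=45): L=60 R=114
Round 4 (k=4): L=114 R=243
Round 5 (k=20): L=243 R=113
Round 6 (k=45): L=113 R=23

Answer: 43,225 225,60 60,114 114,243 243,113 113,23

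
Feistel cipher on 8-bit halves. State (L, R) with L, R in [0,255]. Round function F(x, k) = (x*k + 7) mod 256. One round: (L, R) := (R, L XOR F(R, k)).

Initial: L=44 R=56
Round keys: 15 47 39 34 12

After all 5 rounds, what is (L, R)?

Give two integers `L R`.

Answer: 123 115

Derivation:
Round 1 (k=15): L=56 R=99
Round 2 (k=47): L=99 R=12
Round 3 (k=39): L=12 R=184
Round 4 (k=34): L=184 R=123
Round 5 (k=12): L=123 R=115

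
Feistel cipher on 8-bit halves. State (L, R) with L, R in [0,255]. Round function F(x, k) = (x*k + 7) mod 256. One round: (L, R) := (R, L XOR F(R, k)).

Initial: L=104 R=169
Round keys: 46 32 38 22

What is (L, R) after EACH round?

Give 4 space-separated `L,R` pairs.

Answer: 169,13 13,14 14,22 22,229

Derivation:
Round 1 (k=46): L=169 R=13
Round 2 (k=32): L=13 R=14
Round 3 (k=38): L=14 R=22
Round 4 (k=22): L=22 R=229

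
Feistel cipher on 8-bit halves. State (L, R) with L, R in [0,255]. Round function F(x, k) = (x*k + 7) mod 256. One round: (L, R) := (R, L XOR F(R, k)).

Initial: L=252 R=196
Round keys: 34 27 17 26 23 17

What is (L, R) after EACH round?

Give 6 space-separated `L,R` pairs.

Round 1 (k=34): L=196 R=243
Round 2 (k=27): L=243 R=108
Round 3 (k=17): L=108 R=192
Round 4 (k=26): L=192 R=235
Round 5 (k=23): L=235 R=228
Round 6 (k=17): L=228 R=192

Answer: 196,243 243,108 108,192 192,235 235,228 228,192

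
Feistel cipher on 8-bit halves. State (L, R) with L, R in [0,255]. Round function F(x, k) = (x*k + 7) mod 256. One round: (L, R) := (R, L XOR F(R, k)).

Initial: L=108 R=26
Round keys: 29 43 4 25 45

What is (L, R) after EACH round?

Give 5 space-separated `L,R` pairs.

Answer: 26,149 149,20 20,194 194,237 237,114

Derivation:
Round 1 (k=29): L=26 R=149
Round 2 (k=43): L=149 R=20
Round 3 (k=4): L=20 R=194
Round 4 (k=25): L=194 R=237
Round 5 (k=45): L=237 R=114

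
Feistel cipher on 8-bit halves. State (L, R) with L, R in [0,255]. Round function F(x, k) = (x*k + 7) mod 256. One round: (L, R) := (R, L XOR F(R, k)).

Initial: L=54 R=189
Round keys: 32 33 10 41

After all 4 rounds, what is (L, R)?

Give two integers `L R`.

Answer: 168 234

Derivation:
Round 1 (k=32): L=189 R=145
Round 2 (k=33): L=145 R=5
Round 3 (k=10): L=5 R=168
Round 4 (k=41): L=168 R=234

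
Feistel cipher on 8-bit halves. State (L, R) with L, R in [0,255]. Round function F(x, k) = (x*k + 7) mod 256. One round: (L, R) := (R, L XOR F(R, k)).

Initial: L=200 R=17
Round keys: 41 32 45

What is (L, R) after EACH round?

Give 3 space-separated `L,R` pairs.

Answer: 17,8 8,22 22,237

Derivation:
Round 1 (k=41): L=17 R=8
Round 2 (k=32): L=8 R=22
Round 3 (k=45): L=22 R=237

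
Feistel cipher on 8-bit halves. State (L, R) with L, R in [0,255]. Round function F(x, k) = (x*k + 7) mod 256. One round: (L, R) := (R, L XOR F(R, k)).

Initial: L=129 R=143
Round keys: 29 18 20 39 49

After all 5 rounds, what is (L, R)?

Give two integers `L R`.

Round 1 (k=29): L=143 R=187
Round 2 (k=18): L=187 R=162
Round 3 (k=20): L=162 R=20
Round 4 (k=39): L=20 R=177
Round 5 (k=49): L=177 R=252

Answer: 177 252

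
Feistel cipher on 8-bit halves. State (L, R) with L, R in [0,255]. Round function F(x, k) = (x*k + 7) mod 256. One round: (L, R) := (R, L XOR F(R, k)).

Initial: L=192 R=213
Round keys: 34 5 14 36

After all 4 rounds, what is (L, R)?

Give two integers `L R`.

Round 1 (k=34): L=213 R=145
Round 2 (k=5): L=145 R=9
Round 3 (k=14): L=9 R=20
Round 4 (k=36): L=20 R=222

Answer: 20 222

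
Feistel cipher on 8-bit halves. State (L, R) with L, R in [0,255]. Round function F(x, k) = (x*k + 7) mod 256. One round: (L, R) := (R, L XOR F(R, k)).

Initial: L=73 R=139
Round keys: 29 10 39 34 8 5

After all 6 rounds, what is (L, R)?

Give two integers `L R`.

Round 1 (k=29): L=139 R=143
Round 2 (k=10): L=143 R=22
Round 3 (k=39): L=22 R=238
Round 4 (k=34): L=238 R=181
Round 5 (k=8): L=181 R=65
Round 6 (k=5): L=65 R=249

Answer: 65 249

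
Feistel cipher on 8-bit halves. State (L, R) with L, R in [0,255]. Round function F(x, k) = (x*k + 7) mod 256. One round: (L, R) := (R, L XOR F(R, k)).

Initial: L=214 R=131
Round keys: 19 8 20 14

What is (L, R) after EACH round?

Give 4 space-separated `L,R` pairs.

Answer: 131,22 22,52 52,1 1,33

Derivation:
Round 1 (k=19): L=131 R=22
Round 2 (k=8): L=22 R=52
Round 3 (k=20): L=52 R=1
Round 4 (k=14): L=1 R=33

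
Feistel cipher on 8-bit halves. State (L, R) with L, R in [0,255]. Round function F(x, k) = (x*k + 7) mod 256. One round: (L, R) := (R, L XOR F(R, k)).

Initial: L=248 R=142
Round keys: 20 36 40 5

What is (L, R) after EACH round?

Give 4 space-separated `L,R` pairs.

Answer: 142,231 231,13 13,232 232,130

Derivation:
Round 1 (k=20): L=142 R=231
Round 2 (k=36): L=231 R=13
Round 3 (k=40): L=13 R=232
Round 4 (k=5): L=232 R=130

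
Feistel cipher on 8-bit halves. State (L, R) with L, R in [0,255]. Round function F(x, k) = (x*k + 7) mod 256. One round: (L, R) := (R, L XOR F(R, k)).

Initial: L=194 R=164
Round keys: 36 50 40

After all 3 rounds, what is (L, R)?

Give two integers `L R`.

Round 1 (k=36): L=164 R=213
Round 2 (k=50): L=213 R=5
Round 3 (k=40): L=5 R=26

Answer: 5 26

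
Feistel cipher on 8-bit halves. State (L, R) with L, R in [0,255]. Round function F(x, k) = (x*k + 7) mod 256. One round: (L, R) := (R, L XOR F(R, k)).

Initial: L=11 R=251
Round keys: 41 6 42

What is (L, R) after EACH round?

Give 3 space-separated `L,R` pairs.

Round 1 (k=41): L=251 R=49
Round 2 (k=6): L=49 R=214
Round 3 (k=42): L=214 R=18

Answer: 251,49 49,214 214,18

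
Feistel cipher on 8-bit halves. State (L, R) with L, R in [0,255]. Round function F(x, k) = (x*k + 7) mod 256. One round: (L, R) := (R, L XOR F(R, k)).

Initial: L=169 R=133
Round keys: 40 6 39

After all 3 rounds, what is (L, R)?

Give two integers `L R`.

Round 1 (k=40): L=133 R=102
Round 2 (k=6): L=102 R=238
Round 3 (k=39): L=238 R=47

Answer: 238 47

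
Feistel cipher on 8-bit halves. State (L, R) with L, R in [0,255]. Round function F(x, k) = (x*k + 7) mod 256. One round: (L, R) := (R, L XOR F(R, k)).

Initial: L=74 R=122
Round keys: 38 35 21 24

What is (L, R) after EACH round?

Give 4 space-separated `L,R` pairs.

Answer: 122,105 105,24 24,150 150,15

Derivation:
Round 1 (k=38): L=122 R=105
Round 2 (k=35): L=105 R=24
Round 3 (k=21): L=24 R=150
Round 4 (k=24): L=150 R=15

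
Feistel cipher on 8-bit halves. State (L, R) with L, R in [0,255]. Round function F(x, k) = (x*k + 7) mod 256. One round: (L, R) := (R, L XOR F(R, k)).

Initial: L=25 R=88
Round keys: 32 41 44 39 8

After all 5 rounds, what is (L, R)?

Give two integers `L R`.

Round 1 (k=32): L=88 R=30
Round 2 (k=41): L=30 R=141
Round 3 (k=44): L=141 R=93
Round 4 (k=39): L=93 R=191
Round 5 (k=8): L=191 R=162

Answer: 191 162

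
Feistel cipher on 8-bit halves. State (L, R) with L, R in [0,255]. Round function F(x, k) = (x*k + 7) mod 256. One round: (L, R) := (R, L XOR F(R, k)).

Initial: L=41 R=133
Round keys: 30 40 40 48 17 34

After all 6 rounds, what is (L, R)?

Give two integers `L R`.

Round 1 (k=30): L=133 R=180
Round 2 (k=40): L=180 R=162
Round 3 (k=40): L=162 R=227
Round 4 (k=48): L=227 R=53
Round 5 (k=17): L=53 R=111
Round 6 (k=34): L=111 R=240

Answer: 111 240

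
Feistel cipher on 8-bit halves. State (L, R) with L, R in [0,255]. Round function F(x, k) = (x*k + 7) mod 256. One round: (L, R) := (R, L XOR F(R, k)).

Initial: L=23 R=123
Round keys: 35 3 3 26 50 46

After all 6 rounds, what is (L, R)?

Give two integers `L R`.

Answer: 0 141

Derivation:
Round 1 (k=35): L=123 R=207
Round 2 (k=3): L=207 R=15
Round 3 (k=3): L=15 R=251
Round 4 (k=26): L=251 R=138
Round 5 (k=50): L=138 R=0
Round 6 (k=46): L=0 R=141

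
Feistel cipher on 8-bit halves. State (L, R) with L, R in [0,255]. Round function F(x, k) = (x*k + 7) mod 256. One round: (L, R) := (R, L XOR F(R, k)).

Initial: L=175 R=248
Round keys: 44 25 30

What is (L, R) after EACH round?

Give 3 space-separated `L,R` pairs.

Answer: 248,8 8,55 55,113

Derivation:
Round 1 (k=44): L=248 R=8
Round 2 (k=25): L=8 R=55
Round 3 (k=30): L=55 R=113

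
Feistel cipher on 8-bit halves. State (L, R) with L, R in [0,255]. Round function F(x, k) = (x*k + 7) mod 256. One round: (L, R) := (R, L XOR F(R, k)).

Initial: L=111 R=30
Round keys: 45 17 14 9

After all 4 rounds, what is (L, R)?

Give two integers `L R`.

Answer: 235 29

Derivation:
Round 1 (k=45): L=30 R=34
Round 2 (k=17): L=34 R=87
Round 3 (k=14): L=87 R=235
Round 4 (k=9): L=235 R=29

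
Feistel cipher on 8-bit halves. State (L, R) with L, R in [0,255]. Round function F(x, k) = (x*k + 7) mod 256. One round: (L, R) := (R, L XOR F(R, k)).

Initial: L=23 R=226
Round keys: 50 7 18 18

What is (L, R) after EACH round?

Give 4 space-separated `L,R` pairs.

Round 1 (k=50): L=226 R=60
Round 2 (k=7): L=60 R=73
Round 3 (k=18): L=73 R=21
Round 4 (k=18): L=21 R=200

Answer: 226,60 60,73 73,21 21,200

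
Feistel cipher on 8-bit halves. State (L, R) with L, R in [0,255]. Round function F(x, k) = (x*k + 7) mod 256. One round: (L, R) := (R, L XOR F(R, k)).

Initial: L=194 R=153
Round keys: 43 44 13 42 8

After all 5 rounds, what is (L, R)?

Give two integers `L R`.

Round 1 (k=43): L=153 R=120
Round 2 (k=44): L=120 R=62
Round 3 (k=13): L=62 R=85
Round 4 (k=42): L=85 R=199
Round 5 (k=8): L=199 R=106

Answer: 199 106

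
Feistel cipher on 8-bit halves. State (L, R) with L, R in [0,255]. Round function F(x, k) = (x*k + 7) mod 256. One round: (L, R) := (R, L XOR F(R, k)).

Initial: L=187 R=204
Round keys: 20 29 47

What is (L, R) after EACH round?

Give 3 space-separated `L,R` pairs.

Answer: 204,76 76,111 111,36

Derivation:
Round 1 (k=20): L=204 R=76
Round 2 (k=29): L=76 R=111
Round 3 (k=47): L=111 R=36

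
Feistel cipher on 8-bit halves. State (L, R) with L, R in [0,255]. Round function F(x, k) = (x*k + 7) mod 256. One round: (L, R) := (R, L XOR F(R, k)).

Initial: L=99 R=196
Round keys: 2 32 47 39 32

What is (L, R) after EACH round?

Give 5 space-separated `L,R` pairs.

Answer: 196,236 236,67 67,184 184,76 76,63

Derivation:
Round 1 (k=2): L=196 R=236
Round 2 (k=32): L=236 R=67
Round 3 (k=47): L=67 R=184
Round 4 (k=39): L=184 R=76
Round 5 (k=32): L=76 R=63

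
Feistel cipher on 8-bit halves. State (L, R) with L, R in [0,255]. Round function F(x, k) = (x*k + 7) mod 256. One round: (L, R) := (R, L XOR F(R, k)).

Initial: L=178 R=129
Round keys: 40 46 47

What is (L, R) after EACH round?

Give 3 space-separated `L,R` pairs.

Answer: 129,157 157,188 188,22

Derivation:
Round 1 (k=40): L=129 R=157
Round 2 (k=46): L=157 R=188
Round 3 (k=47): L=188 R=22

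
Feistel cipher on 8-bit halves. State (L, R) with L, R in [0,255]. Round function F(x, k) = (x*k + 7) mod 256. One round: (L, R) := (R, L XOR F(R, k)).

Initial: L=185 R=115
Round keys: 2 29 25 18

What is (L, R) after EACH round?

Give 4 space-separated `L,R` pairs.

Round 1 (k=2): L=115 R=84
Round 2 (k=29): L=84 R=248
Round 3 (k=25): L=248 R=107
Round 4 (k=18): L=107 R=117

Answer: 115,84 84,248 248,107 107,117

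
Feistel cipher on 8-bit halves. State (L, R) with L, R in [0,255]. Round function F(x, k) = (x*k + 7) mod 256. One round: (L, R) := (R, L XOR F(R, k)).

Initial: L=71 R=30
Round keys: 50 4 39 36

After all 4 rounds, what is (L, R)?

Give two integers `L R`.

Round 1 (k=50): L=30 R=164
Round 2 (k=4): L=164 R=137
Round 3 (k=39): L=137 R=66
Round 4 (k=36): L=66 R=198

Answer: 66 198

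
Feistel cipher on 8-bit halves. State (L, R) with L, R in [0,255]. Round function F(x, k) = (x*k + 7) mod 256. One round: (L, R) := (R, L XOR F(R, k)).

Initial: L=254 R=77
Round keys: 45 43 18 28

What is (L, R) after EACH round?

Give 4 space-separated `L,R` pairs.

Answer: 77,110 110,204 204,49 49,175

Derivation:
Round 1 (k=45): L=77 R=110
Round 2 (k=43): L=110 R=204
Round 3 (k=18): L=204 R=49
Round 4 (k=28): L=49 R=175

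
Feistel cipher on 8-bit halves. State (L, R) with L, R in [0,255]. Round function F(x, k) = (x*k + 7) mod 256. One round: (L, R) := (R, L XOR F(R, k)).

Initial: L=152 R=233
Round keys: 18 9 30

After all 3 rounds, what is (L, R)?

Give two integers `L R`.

Round 1 (k=18): L=233 R=241
Round 2 (k=9): L=241 R=105
Round 3 (k=30): L=105 R=164

Answer: 105 164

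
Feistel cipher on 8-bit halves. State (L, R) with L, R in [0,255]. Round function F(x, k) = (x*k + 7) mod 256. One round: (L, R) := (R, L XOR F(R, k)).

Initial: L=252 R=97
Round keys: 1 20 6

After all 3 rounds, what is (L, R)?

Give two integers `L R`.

Answer: 246 95

Derivation:
Round 1 (k=1): L=97 R=148
Round 2 (k=20): L=148 R=246
Round 3 (k=6): L=246 R=95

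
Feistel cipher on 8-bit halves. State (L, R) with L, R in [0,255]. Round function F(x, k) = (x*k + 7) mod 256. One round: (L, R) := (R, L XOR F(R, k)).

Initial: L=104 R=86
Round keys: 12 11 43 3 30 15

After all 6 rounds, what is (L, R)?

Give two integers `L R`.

Answer: 163 35

Derivation:
Round 1 (k=12): L=86 R=103
Round 2 (k=11): L=103 R=34
Round 3 (k=43): L=34 R=218
Round 4 (k=3): L=218 R=183
Round 5 (k=30): L=183 R=163
Round 6 (k=15): L=163 R=35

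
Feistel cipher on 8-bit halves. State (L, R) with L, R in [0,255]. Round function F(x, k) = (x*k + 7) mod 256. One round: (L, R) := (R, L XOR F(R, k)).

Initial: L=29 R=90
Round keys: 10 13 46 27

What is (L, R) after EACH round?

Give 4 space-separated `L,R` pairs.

Answer: 90,150 150,255 255,79 79,163

Derivation:
Round 1 (k=10): L=90 R=150
Round 2 (k=13): L=150 R=255
Round 3 (k=46): L=255 R=79
Round 4 (k=27): L=79 R=163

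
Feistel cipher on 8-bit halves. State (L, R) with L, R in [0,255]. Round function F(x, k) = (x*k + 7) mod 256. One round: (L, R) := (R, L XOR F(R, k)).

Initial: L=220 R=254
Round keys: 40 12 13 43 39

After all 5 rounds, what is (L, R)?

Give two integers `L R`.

Answer: 205 81

Derivation:
Round 1 (k=40): L=254 R=107
Round 2 (k=12): L=107 R=245
Round 3 (k=13): L=245 R=19
Round 4 (k=43): L=19 R=205
Round 5 (k=39): L=205 R=81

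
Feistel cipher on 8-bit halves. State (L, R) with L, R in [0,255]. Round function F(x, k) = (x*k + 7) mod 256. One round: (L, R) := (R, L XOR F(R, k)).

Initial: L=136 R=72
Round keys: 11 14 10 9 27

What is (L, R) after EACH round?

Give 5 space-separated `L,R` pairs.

Round 1 (k=11): L=72 R=151
Round 2 (k=14): L=151 R=1
Round 3 (k=10): L=1 R=134
Round 4 (k=9): L=134 R=188
Round 5 (k=27): L=188 R=93

Answer: 72,151 151,1 1,134 134,188 188,93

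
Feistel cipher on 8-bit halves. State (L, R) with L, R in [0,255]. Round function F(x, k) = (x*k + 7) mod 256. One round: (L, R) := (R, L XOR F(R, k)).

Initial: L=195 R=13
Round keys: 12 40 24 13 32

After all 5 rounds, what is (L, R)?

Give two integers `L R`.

Round 1 (k=12): L=13 R=96
Round 2 (k=40): L=96 R=10
Round 3 (k=24): L=10 R=151
Round 4 (k=13): L=151 R=184
Round 5 (k=32): L=184 R=144

Answer: 184 144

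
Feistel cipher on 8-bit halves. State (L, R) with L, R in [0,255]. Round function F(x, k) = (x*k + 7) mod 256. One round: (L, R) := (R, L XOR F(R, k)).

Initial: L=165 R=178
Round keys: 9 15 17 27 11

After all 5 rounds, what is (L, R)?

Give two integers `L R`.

Round 1 (k=9): L=178 R=236
Round 2 (k=15): L=236 R=105
Round 3 (k=17): L=105 R=236
Round 4 (k=27): L=236 R=130
Round 5 (k=11): L=130 R=113

Answer: 130 113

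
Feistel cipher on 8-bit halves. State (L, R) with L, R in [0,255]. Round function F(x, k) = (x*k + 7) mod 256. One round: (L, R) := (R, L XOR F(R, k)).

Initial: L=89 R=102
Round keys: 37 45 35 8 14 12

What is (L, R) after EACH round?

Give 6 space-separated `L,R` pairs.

Answer: 102,156 156,21 21,122 122,194 194,217 217,241

Derivation:
Round 1 (k=37): L=102 R=156
Round 2 (k=45): L=156 R=21
Round 3 (k=35): L=21 R=122
Round 4 (k=8): L=122 R=194
Round 5 (k=14): L=194 R=217
Round 6 (k=12): L=217 R=241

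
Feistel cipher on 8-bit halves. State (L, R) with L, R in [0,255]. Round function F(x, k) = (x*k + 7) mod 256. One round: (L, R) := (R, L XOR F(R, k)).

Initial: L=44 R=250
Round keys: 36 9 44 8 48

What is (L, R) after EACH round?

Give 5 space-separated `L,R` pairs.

Answer: 250,3 3,216 216,36 36,255 255,243

Derivation:
Round 1 (k=36): L=250 R=3
Round 2 (k=9): L=3 R=216
Round 3 (k=44): L=216 R=36
Round 4 (k=8): L=36 R=255
Round 5 (k=48): L=255 R=243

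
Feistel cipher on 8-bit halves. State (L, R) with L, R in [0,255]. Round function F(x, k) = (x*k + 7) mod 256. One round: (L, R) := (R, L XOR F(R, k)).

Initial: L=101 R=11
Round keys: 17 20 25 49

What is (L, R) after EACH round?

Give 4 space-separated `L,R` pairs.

Round 1 (k=17): L=11 R=167
Round 2 (k=20): L=167 R=24
Round 3 (k=25): L=24 R=248
Round 4 (k=49): L=248 R=103

Answer: 11,167 167,24 24,248 248,103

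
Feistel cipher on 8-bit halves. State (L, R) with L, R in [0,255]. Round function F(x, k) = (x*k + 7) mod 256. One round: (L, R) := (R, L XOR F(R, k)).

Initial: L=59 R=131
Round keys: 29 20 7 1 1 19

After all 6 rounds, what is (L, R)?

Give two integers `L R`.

Answer: 10 236

Derivation:
Round 1 (k=29): L=131 R=229
Round 2 (k=20): L=229 R=104
Round 3 (k=7): L=104 R=58
Round 4 (k=1): L=58 R=41
Round 5 (k=1): L=41 R=10
Round 6 (k=19): L=10 R=236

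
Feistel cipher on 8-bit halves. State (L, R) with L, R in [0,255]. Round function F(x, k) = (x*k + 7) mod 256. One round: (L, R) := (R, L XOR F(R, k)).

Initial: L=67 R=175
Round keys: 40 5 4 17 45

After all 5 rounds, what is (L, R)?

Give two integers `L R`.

Round 1 (k=40): L=175 R=28
Round 2 (k=5): L=28 R=60
Round 3 (k=4): L=60 R=235
Round 4 (k=17): L=235 R=158
Round 5 (k=45): L=158 R=38

Answer: 158 38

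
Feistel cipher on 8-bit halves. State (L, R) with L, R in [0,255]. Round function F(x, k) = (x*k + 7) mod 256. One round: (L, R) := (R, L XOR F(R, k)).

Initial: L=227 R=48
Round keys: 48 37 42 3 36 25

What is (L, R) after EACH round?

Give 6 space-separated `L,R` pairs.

Round 1 (k=48): L=48 R=228
Round 2 (k=37): L=228 R=203
Round 3 (k=42): L=203 R=177
Round 4 (k=3): L=177 R=209
Round 5 (k=36): L=209 R=218
Round 6 (k=25): L=218 R=128

Answer: 48,228 228,203 203,177 177,209 209,218 218,128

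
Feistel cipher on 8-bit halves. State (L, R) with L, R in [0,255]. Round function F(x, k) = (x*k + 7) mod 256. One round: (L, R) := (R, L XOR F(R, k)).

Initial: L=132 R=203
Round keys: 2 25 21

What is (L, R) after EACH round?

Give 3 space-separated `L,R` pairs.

Round 1 (k=2): L=203 R=25
Round 2 (k=25): L=25 R=179
Round 3 (k=21): L=179 R=175

Answer: 203,25 25,179 179,175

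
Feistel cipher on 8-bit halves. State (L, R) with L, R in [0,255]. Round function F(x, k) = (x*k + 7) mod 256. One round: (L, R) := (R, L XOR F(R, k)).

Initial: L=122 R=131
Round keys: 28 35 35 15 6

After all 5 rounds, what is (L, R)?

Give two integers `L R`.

Round 1 (k=28): L=131 R=33
Round 2 (k=35): L=33 R=9
Round 3 (k=35): L=9 R=99
Round 4 (k=15): L=99 R=221
Round 5 (k=6): L=221 R=86

Answer: 221 86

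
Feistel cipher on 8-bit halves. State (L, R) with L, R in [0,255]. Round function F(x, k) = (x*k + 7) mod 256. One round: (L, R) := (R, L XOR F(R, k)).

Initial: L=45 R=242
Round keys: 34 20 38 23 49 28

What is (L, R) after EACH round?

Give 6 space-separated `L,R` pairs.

Round 1 (k=34): L=242 R=6
Round 2 (k=20): L=6 R=141
Round 3 (k=38): L=141 R=243
Round 4 (k=23): L=243 R=81
Round 5 (k=49): L=81 R=123
Round 6 (k=28): L=123 R=42

Answer: 242,6 6,141 141,243 243,81 81,123 123,42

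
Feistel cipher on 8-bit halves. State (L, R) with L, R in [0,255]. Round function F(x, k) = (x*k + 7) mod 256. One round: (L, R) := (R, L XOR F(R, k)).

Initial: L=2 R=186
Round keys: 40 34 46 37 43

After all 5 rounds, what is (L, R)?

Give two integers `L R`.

Answer: 64 147

Derivation:
Round 1 (k=40): L=186 R=21
Round 2 (k=34): L=21 R=107
Round 3 (k=46): L=107 R=84
Round 4 (k=37): L=84 R=64
Round 5 (k=43): L=64 R=147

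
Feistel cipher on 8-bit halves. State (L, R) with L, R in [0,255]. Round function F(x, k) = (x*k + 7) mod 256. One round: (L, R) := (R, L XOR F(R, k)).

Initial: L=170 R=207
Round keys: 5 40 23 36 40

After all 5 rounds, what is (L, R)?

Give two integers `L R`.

Round 1 (k=5): L=207 R=184
Round 2 (k=40): L=184 R=8
Round 3 (k=23): L=8 R=7
Round 4 (k=36): L=7 R=11
Round 5 (k=40): L=11 R=184

Answer: 11 184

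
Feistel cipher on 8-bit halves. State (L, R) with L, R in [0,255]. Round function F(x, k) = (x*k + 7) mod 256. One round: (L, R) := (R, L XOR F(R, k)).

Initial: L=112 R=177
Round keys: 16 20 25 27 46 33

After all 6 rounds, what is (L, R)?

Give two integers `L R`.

Answer: 143 197

Derivation:
Round 1 (k=16): L=177 R=103
Round 2 (k=20): L=103 R=162
Round 3 (k=25): L=162 R=190
Round 4 (k=27): L=190 R=179
Round 5 (k=46): L=179 R=143
Round 6 (k=33): L=143 R=197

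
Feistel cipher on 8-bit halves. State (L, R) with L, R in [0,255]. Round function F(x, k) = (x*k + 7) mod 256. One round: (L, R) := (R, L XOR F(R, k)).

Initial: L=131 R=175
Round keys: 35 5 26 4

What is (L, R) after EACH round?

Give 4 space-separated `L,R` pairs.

Answer: 175,119 119,245 245,158 158,138

Derivation:
Round 1 (k=35): L=175 R=119
Round 2 (k=5): L=119 R=245
Round 3 (k=26): L=245 R=158
Round 4 (k=4): L=158 R=138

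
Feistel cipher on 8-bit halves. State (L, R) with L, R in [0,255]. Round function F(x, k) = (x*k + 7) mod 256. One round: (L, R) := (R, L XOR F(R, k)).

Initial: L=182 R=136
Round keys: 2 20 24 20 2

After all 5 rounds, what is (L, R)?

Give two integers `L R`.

Round 1 (k=2): L=136 R=161
Round 2 (k=20): L=161 R=19
Round 3 (k=24): L=19 R=110
Round 4 (k=20): L=110 R=140
Round 5 (k=2): L=140 R=113

Answer: 140 113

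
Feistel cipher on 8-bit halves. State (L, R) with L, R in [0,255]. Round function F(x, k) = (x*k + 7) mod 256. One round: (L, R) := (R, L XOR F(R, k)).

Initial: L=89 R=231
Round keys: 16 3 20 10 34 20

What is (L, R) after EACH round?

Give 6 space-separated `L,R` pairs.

Answer: 231,46 46,118 118,17 17,199 199,100 100,16

Derivation:
Round 1 (k=16): L=231 R=46
Round 2 (k=3): L=46 R=118
Round 3 (k=20): L=118 R=17
Round 4 (k=10): L=17 R=199
Round 5 (k=34): L=199 R=100
Round 6 (k=20): L=100 R=16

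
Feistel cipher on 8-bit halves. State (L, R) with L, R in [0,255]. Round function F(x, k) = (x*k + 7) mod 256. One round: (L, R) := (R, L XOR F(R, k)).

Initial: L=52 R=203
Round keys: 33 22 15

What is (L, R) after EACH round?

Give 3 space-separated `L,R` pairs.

Answer: 203,6 6,64 64,193

Derivation:
Round 1 (k=33): L=203 R=6
Round 2 (k=22): L=6 R=64
Round 3 (k=15): L=64 R=193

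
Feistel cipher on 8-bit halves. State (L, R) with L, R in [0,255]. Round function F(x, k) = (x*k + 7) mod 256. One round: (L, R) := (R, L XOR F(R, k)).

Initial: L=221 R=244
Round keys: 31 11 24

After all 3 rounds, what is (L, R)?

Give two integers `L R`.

Round 1 (k=31): L=244 R=78
Round 2 (k=11): L=78 R=149
Round 3 (k=24): L=149 R=177

Answer: 149 177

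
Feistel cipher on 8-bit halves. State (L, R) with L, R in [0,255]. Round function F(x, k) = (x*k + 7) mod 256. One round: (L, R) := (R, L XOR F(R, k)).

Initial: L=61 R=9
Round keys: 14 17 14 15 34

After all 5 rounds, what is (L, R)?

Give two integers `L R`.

Answer: 194 136

Derivation:
Round 1 (k=14): L=9 R=184
Round 2 (k=17): L=184 R=54
Round 3 (k=14): L=54 R=67
Round 4 (k=15): L=67 R=194
Round 5 (k=34): L=194 R=136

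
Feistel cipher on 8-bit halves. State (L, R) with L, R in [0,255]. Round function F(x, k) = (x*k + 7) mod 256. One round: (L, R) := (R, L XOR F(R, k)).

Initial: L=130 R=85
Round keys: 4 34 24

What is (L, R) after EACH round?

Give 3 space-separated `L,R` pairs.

Round 1 (k=4): L=85 R=217
Round 2 (k=34): L=217 R=140
Round 3 (k=24): L=140 R=254

Answer: 85,217 217,140 140,254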